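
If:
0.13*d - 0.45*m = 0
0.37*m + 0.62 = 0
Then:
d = -5.80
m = -1.68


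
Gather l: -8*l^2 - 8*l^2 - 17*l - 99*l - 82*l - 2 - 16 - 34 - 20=-16*l^2 - 198*l - 72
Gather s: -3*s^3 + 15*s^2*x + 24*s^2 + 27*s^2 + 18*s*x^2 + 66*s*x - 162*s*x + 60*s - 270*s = -3*s^3 + s^2*(15*x + 51) + s*(18*x^2 - 96*x - 210)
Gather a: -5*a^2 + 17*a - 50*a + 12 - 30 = -5*a^2 - 33*a - 18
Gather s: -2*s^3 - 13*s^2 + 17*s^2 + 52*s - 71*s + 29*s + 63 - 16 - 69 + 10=-2*s^3 + 4*s^2 + 10*s - 12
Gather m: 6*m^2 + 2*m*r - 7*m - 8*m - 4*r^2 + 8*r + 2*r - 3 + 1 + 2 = 6*m^2 + m*(2*r - 15) - 4*r^2 + 10*r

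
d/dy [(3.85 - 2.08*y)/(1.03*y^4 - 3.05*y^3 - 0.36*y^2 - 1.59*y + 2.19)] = (6.4272*y^4 - 28.55*y^3 + 34.4787*y^2 + 2.772*y + 1.5663)/(1.0609*y^8 - 6.283*y^7 + 8.5609*y^6 - 1.0794*y^5 + 14.34*y^4 - 12.2142*y^3 + 0.9513*y^2 - 6.9642*y + 4.7961)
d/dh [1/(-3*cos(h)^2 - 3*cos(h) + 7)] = -3*(2*cos(h) + 1)*sin(h)/(3*cos(h)^2 + 3*cos(h) - 7)^2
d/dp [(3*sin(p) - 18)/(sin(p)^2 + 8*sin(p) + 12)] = 3*(12*sin(p) + cos(p)^2 + 59)*cos(p)/(sin(p)^2 + 8*sin(p) + 12)^2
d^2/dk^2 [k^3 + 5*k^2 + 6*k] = 6*k + 10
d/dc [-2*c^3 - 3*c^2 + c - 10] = -6*c^2 - 6*c + 1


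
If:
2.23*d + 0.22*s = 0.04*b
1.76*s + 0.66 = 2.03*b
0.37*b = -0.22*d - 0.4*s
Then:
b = 0.18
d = 0.02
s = -0.17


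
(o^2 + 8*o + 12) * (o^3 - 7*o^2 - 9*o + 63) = o^5 + o^4 - 53*o^3 - 93*o^2 + 396*o + 756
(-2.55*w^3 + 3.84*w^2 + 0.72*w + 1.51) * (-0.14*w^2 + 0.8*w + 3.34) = 0.357*w^5 - 2.5776*w^4 - 5.5458*w^3 + 13.1902*w^2 + 3.6128*w + 5.0434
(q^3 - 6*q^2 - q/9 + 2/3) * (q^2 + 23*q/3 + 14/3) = q^5 + 5*q^4/3 - 373*q^3/9 - 761*q^2/27 + 124*q/27 + 28/9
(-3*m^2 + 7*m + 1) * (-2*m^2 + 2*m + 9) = 6*m^4 - 20*m^3 - 15*m^2 + 65*m + 9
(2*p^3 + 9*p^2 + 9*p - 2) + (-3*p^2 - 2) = 2*p^3 + 6*p^2 + 9*p - 4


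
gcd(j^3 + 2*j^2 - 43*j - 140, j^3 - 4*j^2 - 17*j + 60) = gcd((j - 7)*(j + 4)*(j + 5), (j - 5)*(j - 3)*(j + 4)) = j + 4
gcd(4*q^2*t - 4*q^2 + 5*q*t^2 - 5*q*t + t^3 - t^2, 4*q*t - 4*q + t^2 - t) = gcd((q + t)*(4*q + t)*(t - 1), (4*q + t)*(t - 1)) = 4*q*t - 4*q + t^2 - t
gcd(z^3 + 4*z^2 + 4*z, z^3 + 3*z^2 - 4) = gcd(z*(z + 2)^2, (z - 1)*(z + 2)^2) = z^2 + 4*z + 4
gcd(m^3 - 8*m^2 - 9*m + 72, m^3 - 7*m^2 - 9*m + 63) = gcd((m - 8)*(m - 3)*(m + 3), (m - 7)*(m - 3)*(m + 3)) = m^2 - 9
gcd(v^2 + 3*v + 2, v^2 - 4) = v + 2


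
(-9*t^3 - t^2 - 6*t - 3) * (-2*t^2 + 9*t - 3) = 18*t^5 - 79*t^4 + 30*t^3 - 45*t^2 - 9*t + 9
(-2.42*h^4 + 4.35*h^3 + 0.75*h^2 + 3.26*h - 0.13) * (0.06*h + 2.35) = -0.1452*h^5 - 5.426*h^4 + 10.2675*h^3 + 1.9581*h^2 + 7.6532*h - 0.3055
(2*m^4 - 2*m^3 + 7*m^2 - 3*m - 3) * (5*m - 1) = 10*m^5 - 12*m^4 + 37*m^3 - 22*m^2 - 12*m + 3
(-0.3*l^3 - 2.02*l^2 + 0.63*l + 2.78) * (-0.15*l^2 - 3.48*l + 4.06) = 0.045*l^5 + 1.347*l^4 + 5.7171*l^3 - 10.8106*l^2 - 7.1166*l + 11.2868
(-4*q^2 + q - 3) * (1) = -4*q^2 + q - 3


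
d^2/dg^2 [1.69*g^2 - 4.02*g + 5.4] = 3.38000000000000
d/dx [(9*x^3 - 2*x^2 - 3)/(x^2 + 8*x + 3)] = (9*x^4 + 144*x^3 + 65*x^2 - 6*x + 24)/(x^4 + 16*x^3 + 70*x^2 + 48*x + 9)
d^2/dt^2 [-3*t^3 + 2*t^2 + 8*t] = 4 - 18*t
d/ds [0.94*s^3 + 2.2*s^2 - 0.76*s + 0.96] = 2.82*s^2 + 4.4*s - 0.76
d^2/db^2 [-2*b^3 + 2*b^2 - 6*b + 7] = 4 - 12*b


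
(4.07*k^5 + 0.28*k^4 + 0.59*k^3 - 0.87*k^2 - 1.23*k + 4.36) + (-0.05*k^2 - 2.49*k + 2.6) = 4.07*k^5 + 0.28*k^4 + 0.59*k^3 - 0.92*k^2 - 3.72*k + 6.96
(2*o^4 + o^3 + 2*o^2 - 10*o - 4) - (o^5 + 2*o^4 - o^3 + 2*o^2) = -o^5 + 2*o^3 - 10*o - 4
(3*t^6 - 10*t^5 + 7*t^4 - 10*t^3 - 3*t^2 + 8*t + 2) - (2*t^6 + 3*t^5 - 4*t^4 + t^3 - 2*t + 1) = t^6 - 13*t^5 + 11*t^4 - 11*t^3 - 3*t^2 + 10*t + 1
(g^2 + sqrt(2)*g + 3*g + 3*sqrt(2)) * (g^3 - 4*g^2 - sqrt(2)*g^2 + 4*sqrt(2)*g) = g^5 - g^4 - 14*g^3 + 2*g^2 + 24*g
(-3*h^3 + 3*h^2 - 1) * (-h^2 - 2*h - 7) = 3*h^5 + 3*h^4 + 15*h^3 - 20*h^2 + 2*h + 7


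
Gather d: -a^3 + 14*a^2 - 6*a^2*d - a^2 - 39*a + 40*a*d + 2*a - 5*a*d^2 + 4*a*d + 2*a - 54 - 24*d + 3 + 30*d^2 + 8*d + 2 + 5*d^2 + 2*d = -a^3 + 13*a^2 - 35*a + d^2*(35 - 5*a) + d*(-6*a^2 + 44*a - 14) - 49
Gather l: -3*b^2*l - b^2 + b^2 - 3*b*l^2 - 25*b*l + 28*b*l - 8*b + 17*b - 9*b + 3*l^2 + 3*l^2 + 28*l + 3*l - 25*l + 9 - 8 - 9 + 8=l^2*(6 - 3*b) + l*(-3*b^2 + 3*b + 6)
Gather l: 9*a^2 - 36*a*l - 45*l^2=9*a^2 - 36*a*l - 45*l^2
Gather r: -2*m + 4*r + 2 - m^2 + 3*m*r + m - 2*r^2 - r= -m^2 - m - 2*r^2 + r*(3*m + 3) + 2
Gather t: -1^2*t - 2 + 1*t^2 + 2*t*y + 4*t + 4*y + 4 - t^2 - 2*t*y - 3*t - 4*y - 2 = 0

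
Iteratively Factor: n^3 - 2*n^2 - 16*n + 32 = (n - 2)*(n^2 - 16) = (n - 2)*(n + 4)*(n - 4)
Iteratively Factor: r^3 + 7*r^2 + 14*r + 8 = (r + 4)*(r^2 + 3*r + 2) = (r + 2)*(r + 4)*(r + 1)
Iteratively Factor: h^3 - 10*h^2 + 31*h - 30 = (h - 3)*(h^2 - 7*h + 10) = (h - 3)*(h - 2)*(h - 5)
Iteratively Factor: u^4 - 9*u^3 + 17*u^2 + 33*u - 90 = (u - 5)*(u^3 - 4*u^2 - 3*u + 18) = (u - 5)*(u - 3)*(u^2 - u - 6) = (u - 5)*(u - 3)*(u + 2)*(u - 3)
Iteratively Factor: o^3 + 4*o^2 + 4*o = (o + 2)*(o^2 + 2*o) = (o + 2)^2*(o)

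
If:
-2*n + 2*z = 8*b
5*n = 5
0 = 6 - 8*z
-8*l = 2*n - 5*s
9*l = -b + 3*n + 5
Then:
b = -1/16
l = 43/48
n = 1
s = 11/6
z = 3/4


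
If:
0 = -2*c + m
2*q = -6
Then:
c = m/2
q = -3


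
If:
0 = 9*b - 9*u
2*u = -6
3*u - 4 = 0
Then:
No Solution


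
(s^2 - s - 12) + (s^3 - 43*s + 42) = s^3 + s^2 - 44*s + 30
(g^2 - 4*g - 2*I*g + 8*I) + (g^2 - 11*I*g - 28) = 2*g^2 - 4*g - 13*I*g - 28 + 8*I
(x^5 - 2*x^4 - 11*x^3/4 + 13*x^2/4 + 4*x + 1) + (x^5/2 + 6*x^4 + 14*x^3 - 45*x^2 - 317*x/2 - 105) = 3*x^5/2 + 4*x^4 + 45*x^3/4 - 167*x^2/4 - 309*x/2 - 104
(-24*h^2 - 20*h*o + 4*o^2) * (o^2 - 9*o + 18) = -24*h^2*o^2 + 216*h^2*o - 432*h^2 - 20*h*o^3 + 180*h*o^2 - 360*h*o + 4*o^4 - 36*o^3 + 72*o^2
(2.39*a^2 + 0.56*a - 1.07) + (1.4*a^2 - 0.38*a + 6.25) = 3.79*a^2 + 0.18*a + 5.18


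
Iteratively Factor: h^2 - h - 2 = (h - 2)*(h + 1)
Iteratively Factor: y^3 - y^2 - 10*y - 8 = (y - 4)*(y^2 + 3*y + 2) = (y - 4)*(y + 2)*(y + 1)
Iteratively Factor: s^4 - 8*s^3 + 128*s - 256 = (s + 4)*(s^3 - 12*s^2 + 48*s - 64) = (s - 4)*(s + 4)*(s^2 - 8*s + 16) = (s - 4)^2*(s + 4)*(s - 4)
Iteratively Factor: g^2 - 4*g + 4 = (g - 2)*(g - 2)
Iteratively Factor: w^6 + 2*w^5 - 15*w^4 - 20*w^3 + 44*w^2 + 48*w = (w - 3)*(w^5 + 5*w^4 - 20*w^2 - 16*w) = (w - 3)*(w + 4)*(w^4 + w^3 - 4*w^2 - 4*w) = (w - 3)*(w - 2)*(w + 4)*(w^3 + 3*w^2 + 2*w) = w*(w - 3)*(w - 2)*(w + 4)*(w^2 + 3*w + 2) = w*(w - 3)*(w - 2)*(w + 2)*(w + 4)*(w + 1)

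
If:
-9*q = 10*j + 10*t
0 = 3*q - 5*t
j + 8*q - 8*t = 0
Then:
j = 0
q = 0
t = 0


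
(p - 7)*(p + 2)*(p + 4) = p^3 - p^2 - 34*p - 56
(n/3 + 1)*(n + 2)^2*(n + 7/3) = n^4/3 + 28*n^3/9 + 97*n^2/9 + 148*n/9 + 28/3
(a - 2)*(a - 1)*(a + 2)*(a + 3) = a^4 + 2*a^3 - 7*a^2 - 8*a + 12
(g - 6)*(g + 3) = g^2 - 3*g - 18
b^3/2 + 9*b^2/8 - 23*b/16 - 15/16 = (b/2 + 1/4)*(b - 5/4)*(b + 3)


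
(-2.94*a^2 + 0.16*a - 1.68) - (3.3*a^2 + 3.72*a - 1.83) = -6.24*a^2 - 3.56*a + 0.15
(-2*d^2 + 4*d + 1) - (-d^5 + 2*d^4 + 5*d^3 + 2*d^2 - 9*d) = d^5 - 2*d^4 - 5*d^3 - 4*d^2 + 13*d + 1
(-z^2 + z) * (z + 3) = -z^3 - 2*z^2 + 3*z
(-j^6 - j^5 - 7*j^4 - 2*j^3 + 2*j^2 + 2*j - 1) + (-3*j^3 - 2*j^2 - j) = -j^6 - j^5 - 7*j^4 - 5*j^3 + j - 1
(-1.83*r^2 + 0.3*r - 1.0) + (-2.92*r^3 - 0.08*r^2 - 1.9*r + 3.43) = -2.92*r^3 - 1.91*r^2 - 1.6*r + 2.43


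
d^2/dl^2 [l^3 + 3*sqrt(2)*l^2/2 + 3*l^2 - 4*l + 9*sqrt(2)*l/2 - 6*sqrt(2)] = 6*l + 3*sqrt(2) + 6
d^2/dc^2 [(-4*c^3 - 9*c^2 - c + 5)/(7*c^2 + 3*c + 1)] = 8*(33*c^3 + 222*c^2 + 81*c + 1)/(343*c^6 + 441*c^5 + 336*c^4 + 153*c^3 + 48*c^2 + 9*c + 1)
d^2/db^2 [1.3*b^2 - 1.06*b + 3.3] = 2.60000000000000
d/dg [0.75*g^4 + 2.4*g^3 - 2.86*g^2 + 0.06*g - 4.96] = 3.0*g^3 + 7.2*g^2 - 5.72*g + 0.06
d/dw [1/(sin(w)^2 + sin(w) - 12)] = -(2*sin(w) + 1)*cos(w)/(sin(w)^2 + sin(w) - 12)^2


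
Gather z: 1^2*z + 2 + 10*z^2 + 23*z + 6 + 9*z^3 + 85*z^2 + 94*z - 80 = 9*z^3 + 95*z^2 + 118*z - 72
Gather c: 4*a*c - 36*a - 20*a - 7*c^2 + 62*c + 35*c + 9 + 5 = -56*a - 7*c^2 + c*(4*a + 97) + 14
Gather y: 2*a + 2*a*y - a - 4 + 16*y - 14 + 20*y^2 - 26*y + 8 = a + 20*y^2 + y*(2*a - 10) - 10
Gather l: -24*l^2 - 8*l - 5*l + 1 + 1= -24*l^2 - 13*l + 2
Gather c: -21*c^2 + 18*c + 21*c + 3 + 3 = -21*c^2 + 39*c + 6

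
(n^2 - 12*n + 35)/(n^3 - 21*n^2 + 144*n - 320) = (n - 7)/(n^2 - 16*n + 64)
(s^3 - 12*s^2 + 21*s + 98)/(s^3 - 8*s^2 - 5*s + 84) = (s^2 - 5*s - 14)/(s^2 - s - 12)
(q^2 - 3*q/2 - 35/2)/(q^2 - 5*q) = (q + 7/2)/q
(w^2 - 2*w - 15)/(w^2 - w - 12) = (w - 5)/(w - 4)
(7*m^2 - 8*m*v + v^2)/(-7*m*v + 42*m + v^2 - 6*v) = (-m + v)/(v - 6)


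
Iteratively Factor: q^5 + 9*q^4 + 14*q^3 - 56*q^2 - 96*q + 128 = (q + 4)*(q^4 + 5*q^3 - 6*q^2 - 32*q + 32) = (q - 1)*(q + 4)*(q^3 + 6*q^2 - 32) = (q - 1)*(q + 4)^2*(q^2 + 2*q - 8) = (q - 1)*(q + 4)^3*(q - 2)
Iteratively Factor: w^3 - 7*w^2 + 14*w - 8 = (w - 2)*(w^2 - 5*w + 4) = (w - 4)*(w - 2)*(w - 1)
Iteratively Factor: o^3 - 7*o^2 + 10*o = (o - 2)*(o^2 - 5*o) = (o - 5)*(o - 2)*(o)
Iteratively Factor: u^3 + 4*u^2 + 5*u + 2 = (u + 1)*(u^2 + 3*u + 2) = (u + 1)*(u + 2)*(u + 1)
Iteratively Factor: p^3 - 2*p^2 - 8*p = (p - 4)*(p^2 + 2*p) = (p - 4)*(p + 2)*(p)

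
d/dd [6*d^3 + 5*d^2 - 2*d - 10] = 18*d^2 + 10*d - 2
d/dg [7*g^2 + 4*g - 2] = 14*g + 4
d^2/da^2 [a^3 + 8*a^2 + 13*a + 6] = 6*a + 16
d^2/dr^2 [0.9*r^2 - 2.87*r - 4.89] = 1.80000000000000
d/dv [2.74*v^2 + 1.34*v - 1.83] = 5.48*v + 1.34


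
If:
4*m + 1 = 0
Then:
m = -1/4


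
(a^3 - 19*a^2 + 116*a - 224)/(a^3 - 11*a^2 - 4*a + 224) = (a - 4)/(a + 4)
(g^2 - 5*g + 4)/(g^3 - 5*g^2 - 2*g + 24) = (g - 1)/(g^2 - g - 6)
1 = 1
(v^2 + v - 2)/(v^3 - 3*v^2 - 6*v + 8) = 1/(v - 4)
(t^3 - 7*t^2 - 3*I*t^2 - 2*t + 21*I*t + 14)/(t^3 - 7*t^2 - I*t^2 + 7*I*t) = (t - 2*I)/t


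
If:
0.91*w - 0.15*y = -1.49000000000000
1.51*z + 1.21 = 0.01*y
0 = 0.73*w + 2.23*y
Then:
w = -1.55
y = 0.51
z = -0.80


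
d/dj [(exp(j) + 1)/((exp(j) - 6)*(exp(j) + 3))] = (-exp(2*j) - 2*exp(j) - 15)*exp(j)/(exp(4*j) - 6*exp(3*j) - 27*exp(2*j) + 108*exp(j) + 324)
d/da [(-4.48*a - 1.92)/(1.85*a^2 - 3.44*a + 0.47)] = (8.288*a^2 + 7.104*a - 8.7104)/(3.4225*a^4 - 12.728*a^3 + 13.5726*a^2 - 3.2336*a + 0.2209)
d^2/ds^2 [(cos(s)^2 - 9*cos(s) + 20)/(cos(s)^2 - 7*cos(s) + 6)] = 2*((1 - cos(2*s))^2/4 - 17*cos(s) + 91*cos(2*s)/2 - 5*cos(3*s) - 947/2)/((cos(s) - 6)^3*(cos(s) - 1)^2)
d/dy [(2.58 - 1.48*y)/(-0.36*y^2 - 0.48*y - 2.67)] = (-0.5328*y^2 + 1.8576*y + 5.19)/(0.1296*y^4 + 0.3456*y^3 + 2.1528*y^2 + 2.5632*y + 7.1289)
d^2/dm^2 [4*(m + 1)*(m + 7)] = 8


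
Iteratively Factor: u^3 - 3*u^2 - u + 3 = (u - 1)*(u^2 - 2*u - 3) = (u - 1)*(u + 1)*(u - 3)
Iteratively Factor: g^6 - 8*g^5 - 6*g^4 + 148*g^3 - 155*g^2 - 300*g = (g - 3)*(g^5 - 5*g^4 - 21*g^3 + 85*g^2 + 100*g) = (g - 3)*(g + 4)*(g^4 - 9*g^3 + 15*g^2 + 25*g) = (g - 3)*(g + 1)*(g + 4)*(g^3 - 10*g^2 + 25*g) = (g - 5)*(g - 3)*(g + 1)*(g + 4)*(g^2 - 5*g) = g*(g - 5)*(g - 3)*(g + 1)*(g + 4)*(g - 5)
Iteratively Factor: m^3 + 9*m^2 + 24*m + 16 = (m + 1)*(m^2 + 8*m + 16) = (m + 1)*(m + 4)*(m + 4)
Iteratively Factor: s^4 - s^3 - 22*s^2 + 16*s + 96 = (s + 2)*(s^3 - 3*s^2 - 16*s + 48) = (s - 3)*(s + 2)*(s^2 - 16) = (s - 3)*(s + 2)*(s + 4)*(s - 4)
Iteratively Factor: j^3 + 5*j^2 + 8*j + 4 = (j + 2)*(j^2 + 3*j + 2) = (j + 2)^2*(j + 1)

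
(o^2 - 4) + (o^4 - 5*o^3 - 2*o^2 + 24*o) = o^4 - 5*o^3 - o^2 + 24*o - 4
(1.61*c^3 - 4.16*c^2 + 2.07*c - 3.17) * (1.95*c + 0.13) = 3.1395*c^4 - 7.9027*c^3 + 3.4957*c^2 - 5.9124*c - 0.4121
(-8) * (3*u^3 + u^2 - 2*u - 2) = -24*u^3 - 8*u^2 + 16*u + 16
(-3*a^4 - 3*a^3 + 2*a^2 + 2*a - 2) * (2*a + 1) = -6*a^5 - 9*a^4 + a^3 + 6*a^2 - 2*a - 2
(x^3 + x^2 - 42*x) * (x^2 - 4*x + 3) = x^5 - 3*x^4 - 43*x^3 + 171*x^2 - 126*x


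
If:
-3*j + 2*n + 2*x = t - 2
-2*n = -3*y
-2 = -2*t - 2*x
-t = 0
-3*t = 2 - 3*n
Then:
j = 16/9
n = 2/3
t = 0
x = 1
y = 4/9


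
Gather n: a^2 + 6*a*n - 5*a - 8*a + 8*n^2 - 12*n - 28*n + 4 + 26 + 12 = a^2 - 13*a + 8*n^2 + n*(6*a - 40) + 42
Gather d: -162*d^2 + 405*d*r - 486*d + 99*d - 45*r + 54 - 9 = -162*d^2 + d*(405*r - 387) - 45*r + 45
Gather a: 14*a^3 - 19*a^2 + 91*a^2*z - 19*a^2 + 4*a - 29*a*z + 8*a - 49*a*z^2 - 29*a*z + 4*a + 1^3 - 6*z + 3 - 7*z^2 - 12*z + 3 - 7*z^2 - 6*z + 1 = 14*a^3 + a^2*(91*z - 38) + a*(-49*z^2 - 58*z + 16) - 14*z^2 - 24*z + 8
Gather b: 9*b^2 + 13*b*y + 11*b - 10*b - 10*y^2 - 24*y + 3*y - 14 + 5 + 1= 9*b^2 + b*(13*y + 1) - 10*y^2 - 21*y - 8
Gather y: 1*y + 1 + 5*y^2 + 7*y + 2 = 5*y^2 + 8*y + 3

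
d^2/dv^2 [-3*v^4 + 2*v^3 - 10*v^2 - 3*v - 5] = -36*v^2 + 12*v - 20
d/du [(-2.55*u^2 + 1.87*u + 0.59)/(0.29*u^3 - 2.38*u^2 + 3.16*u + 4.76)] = (0.7395*u^4 - 1.0846*u^3 - 4.1207*u^2 - 21.4676*u + 7.0368)/(0.0841*u^6 - 1.3804*u^5 + 7.4972*u^4 - 12.2808*u^3 - 12.672*u^2 + 30.0832*u + 22.6576)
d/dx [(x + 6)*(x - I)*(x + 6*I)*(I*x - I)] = 4*I*x^3 + 15*x^2*(-1 + I) - 50*x + 30 + 30*I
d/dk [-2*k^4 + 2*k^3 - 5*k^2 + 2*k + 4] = -8*k^3 + 6*k^2 - 10*k + 2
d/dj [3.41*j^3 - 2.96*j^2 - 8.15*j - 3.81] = 10.23*j^2 - 5.92*j - 8.15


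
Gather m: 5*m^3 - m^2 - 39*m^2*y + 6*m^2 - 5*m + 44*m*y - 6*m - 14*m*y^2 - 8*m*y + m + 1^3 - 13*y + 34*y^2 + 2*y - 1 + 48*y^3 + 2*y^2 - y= 5*m^3 + m^2*(5 - 39*y) + m*(-14*y^2 + 36*y - 10) + 48*y^3 + 36*y^2 - 12*y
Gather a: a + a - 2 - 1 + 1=2*a - 2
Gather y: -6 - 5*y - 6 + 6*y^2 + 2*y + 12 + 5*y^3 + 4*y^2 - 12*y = 5*y^3 + 10*y^2 - 15*y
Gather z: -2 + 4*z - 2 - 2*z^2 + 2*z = -2*z^2 + 6*z - 4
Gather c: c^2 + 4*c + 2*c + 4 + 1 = c^2 + 6*c + 5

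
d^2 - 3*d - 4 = (d - 4)*(d + 1)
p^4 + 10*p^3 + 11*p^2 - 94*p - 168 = (p - 3)*(p + 2)*(p + 4)*(p + 7)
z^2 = z^2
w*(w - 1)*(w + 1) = w^3 - w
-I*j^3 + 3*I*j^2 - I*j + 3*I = (j - 3)*(j - I)*(-I*j + 1)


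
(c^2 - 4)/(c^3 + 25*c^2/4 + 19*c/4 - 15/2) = 4*(c - 2)/(4*c^2 + 17*c - 15)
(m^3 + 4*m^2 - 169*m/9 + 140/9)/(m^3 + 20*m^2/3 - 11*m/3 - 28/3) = (m - 5/3)/(m + 1)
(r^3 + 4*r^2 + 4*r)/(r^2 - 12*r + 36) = r*(r^2 + 4*r + 4)/(r^2 - 12*r + 36)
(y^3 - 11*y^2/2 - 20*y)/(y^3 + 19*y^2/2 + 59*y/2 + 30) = y*(y - 8)/(y^2 + 7*y + 12)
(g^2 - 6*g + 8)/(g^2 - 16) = (g - 2)/(g + 4)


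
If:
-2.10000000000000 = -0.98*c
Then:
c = 2.14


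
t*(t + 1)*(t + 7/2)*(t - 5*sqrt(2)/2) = t^4 - 5*sqrt(2)*t^3/2 + 9*t^3/2 - 45*sqrt(2)*t^2/4 + 7*t^2/2 - 35*sqrt(2)*t/4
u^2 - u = u*(u - 1)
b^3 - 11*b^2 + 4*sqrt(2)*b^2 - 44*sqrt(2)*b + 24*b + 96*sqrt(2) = (b - 8)*(b - 3)*(b + 4*sqrt(2))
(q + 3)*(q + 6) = q^2 + 9*q + 18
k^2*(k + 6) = k^3 + 6*k^2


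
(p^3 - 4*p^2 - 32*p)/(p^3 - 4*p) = (p^2 - 4*p - 32)/(p^2 - 4)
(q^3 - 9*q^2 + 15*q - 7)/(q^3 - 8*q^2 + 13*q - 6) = (q - 7)/(q - 6)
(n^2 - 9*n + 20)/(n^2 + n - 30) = (n - 4)/(n + 6)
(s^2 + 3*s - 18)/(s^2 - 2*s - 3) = (s + 6)/(s + 1)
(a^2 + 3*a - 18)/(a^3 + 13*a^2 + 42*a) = (a - 3)/(a*(a + 7))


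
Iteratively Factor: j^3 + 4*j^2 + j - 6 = (j - 1)*(j^2 + 5*j + 6) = (j - 1)*(j + 3)*(j + 2)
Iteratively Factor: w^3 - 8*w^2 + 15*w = (w)*(w^2 - 8*w + 15) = w*(w - 3)*(w - 5)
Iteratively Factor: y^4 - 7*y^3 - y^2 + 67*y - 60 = (y + 3)*(y^3 - 10*y^2 + 29*y - 20) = (y - 5)*(y + 3)*(y^2 - 5*y + 4) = (y - 5)*(y - 1)*(y + 3)*(y - 4)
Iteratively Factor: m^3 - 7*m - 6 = (m + 1)*(m^2 - m - 6) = (m + 1)*(m + 2)*(m - 3)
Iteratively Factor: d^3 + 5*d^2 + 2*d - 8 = (d + 4)*(d^2 + d - 2) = (d + 2)*(d + 4)*(d - 1)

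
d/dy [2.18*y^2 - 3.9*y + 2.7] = 4.36*y - 3.9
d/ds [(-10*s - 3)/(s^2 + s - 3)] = (-10*s^2 - 10*s + (2*s + 1)*(10*s + 3) + 30)/(s^2 + s - 3)^2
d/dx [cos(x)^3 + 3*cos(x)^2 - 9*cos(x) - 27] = 3*(sin(x)^2 - 2*cos(x) + 2)*sin(x)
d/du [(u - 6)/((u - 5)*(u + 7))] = (-u^2 + 12*u - 23)/(u^4 + 4*u^3 - 66*u^2 - 140*u + 1225)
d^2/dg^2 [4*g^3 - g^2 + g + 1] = 24*g - 2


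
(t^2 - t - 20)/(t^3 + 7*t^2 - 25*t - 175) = (t + 4)/(t^2 + 12*t + 35)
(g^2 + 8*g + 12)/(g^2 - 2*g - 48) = (g + 2)/(g - 8)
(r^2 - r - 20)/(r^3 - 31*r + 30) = (r + 4)/(r^2 + 5*r - 6)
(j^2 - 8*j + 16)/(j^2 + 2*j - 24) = (j - 4)/(j + 6)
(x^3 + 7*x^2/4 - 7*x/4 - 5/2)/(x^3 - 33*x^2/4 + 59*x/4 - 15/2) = (x^2 + 3*x + 2)/(x^2 - 7*x + 6)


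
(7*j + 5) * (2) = 14*j + 10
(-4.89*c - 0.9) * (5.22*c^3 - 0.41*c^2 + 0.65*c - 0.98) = -25.5258*c^4 - 2.6931*c^3 - 2.8095*c^2 + 4.2072*c + 0.882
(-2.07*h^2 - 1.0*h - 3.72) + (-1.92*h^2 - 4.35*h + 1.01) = -3.99*h^2 - 5.35*h - 2.71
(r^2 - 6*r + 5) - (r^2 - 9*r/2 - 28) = 33 - 3*r/2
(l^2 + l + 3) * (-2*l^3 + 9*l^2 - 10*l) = -2*l^5 + 7*l^4 - 7*l^3 + 17*l^2 - 30*l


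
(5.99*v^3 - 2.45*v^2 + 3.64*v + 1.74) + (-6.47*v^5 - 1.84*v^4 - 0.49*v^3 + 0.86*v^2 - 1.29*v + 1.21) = -6.47*v^5 - 1.84*v^4 + 5.5*v^3 - 1.59*v^2 + 2.35*v + 2.95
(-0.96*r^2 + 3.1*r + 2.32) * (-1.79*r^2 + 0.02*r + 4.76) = 1.7184*r^4 - 5.5682*r^3 - 8.6604*r^2 + 14.8024*r + 11.0432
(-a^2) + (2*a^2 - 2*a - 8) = a^2 - 2*a - 8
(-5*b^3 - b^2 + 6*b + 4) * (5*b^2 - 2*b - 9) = -25*b^5 + 5*b^4 + 77*b^3 + 17*b^2 - 62*b - 36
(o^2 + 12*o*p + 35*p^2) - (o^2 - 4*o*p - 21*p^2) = 16*o*p + 56*p^2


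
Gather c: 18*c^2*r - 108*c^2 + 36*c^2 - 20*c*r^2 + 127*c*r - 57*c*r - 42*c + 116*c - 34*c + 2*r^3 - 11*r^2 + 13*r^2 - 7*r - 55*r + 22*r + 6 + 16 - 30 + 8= c^2*(18*r - 72) + c*(-20*r^2 + 70*r + 40) + 2*r^3 + 2*r^2 - 40*r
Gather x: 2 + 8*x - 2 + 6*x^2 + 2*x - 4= 6*x^2 + 10*x - 4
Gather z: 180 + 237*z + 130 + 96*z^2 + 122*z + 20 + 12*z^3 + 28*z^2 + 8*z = 12*z^3 + 124*z^2 + 367*z + 330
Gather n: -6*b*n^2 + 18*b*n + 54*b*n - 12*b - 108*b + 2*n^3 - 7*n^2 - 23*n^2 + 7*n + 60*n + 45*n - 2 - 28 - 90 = -120*b + 2*n^3 + n^2*(-6*b - 30) + n*(72*b + 112) - 120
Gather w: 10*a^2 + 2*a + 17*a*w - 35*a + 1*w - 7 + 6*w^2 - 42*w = 10*a^2 - 33*a + 6*w^2 + w*(17*a - 41) - 7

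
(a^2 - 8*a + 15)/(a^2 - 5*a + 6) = (a - 5)/(a - 2)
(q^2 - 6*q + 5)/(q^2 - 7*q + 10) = (q - 1)/(q - 2)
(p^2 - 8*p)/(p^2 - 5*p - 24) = p/(p + 3)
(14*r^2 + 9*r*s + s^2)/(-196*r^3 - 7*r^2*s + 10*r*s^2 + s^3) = (-2*r - s)/(28*r^2 - 3*r*s - s^2)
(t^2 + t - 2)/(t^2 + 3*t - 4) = (t + 2)/(t + 4)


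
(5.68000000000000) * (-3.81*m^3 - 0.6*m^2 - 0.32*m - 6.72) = -21.6408*m^3 - 3.408*m^2 - 1.8176*m - 38.1696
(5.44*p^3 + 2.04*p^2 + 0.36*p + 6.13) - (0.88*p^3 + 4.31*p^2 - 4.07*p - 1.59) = 4.56*p^3 - 2.27*p^2 + 4.43*p + 7.72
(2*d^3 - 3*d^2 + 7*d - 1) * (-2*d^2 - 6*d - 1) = -4*d^5 - 6*d^4 + 2*d^3 - 37*d^2 - d + 1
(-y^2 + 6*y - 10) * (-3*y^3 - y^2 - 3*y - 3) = 3*y^5 - 17*y^4 + 27*y^3 - 5*y^2 + 12*y + 30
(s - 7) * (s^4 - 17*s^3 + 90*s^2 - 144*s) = s^5 - 24*s^4 + 209*s^3 - 774*s^2 + 1008*s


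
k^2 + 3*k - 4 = (k - 1)*(k + 4)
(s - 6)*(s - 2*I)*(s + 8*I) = s^3 - 6*s^2 + 6*I*s^2 + 16*s - 36*I*s - 96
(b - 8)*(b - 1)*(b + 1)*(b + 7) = b^4 - b^3 - 57*b^2 + b + 56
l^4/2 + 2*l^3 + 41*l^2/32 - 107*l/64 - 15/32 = (l/2 + 1)*(l - 3/4)*(l + 1/4)*(l + 5/2)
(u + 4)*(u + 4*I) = u^2 + 4*u + 4*I*u + 16*I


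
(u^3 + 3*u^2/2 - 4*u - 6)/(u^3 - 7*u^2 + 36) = (u^2 - u/2 - 3)/(u^2 - 9*u + 18)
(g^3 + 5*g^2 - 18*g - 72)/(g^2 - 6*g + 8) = (g^2 + 9*g + 18)/(g - 2)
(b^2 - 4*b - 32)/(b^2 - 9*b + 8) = (b + 4)/(b - 1)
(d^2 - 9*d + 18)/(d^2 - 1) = (d^2 - 9*d + 18)/(d^2 - 1)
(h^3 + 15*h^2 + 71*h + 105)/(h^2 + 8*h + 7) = (h^2 + 8*h + 15)/(h + 1)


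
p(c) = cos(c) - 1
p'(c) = -sin(c)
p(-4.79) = -0.92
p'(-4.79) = -1.00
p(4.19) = -1.50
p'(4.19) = 0.87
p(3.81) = -1.78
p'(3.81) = 0.62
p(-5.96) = -0.05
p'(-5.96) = -0.32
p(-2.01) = -1.43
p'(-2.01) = 0.91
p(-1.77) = -1.20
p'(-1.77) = 0.98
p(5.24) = -0.50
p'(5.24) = 0.86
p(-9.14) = -1.96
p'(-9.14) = 0.28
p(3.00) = -1.99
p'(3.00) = -0.14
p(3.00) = -1.99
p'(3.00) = -0.14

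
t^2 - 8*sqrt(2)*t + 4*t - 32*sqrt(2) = (t + 4)*(t - 8*sqrt(2))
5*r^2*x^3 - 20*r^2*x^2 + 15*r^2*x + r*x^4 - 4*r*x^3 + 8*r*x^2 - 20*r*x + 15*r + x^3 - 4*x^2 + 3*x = (5*r + x)*(x - 3)*(x - 1)*(r*x + 1)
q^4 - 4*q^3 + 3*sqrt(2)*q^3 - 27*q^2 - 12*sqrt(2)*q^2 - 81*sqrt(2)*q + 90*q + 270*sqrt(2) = (q - 6)*(q - 3)*(q + 5)*(q + 3*sqrt(2))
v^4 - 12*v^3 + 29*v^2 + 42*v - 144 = (v - 8)*(v - 3)^2*(v + 2)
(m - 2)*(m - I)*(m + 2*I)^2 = m^4 - 2*m^3 + 3*I*m^3 - 6*I*m^2 + 4*I*m - 8*I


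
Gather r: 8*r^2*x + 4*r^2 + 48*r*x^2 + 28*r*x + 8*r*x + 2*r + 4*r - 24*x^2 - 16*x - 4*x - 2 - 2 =r^2*(8*x + 4) + r*(48*x^2 + 36*x + 6) - 24*x^2 - 20*x - 4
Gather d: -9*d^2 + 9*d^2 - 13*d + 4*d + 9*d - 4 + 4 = 0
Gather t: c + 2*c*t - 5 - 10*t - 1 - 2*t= c + t*(2*c - 12) - 6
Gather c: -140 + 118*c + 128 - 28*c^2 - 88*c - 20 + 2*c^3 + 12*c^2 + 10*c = 2*c^3 - 16*c^2 + 40*c - 32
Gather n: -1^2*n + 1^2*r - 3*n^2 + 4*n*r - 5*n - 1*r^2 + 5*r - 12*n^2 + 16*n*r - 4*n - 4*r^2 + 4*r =-15*n^2 + n*(20*r - 10) - 5*r^2 + 10*r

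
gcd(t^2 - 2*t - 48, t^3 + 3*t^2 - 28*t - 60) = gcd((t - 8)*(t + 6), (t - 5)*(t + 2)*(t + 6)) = t + 6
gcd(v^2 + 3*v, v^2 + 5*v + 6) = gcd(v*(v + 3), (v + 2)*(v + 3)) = v + 3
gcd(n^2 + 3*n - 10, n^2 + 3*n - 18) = 1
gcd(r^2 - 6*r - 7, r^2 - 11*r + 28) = r - 7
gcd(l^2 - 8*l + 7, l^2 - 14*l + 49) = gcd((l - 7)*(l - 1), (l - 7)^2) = l - 7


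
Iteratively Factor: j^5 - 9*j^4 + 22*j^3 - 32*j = (j - 2)*(j^4 - 7*j^3 + 8*j^2 + 16*j) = (j - 2)*(j + 1)*(j^3 - 8*j^2 + 16*j) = (j - 4)*(j - 2)*(j + 1)*(j^2 - 4*j) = j*(j - 4)*(j - 2)*(j + 1)*(j - 4)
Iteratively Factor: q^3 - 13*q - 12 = (q - 4)*(q^2 + 4*q + 3) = (q - 4)*(q + 1)*(q + 3)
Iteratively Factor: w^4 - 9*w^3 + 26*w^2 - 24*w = (w - 2)*(w^3 - 7*w^2 + 12*w) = (w - 4)*(w - 2)*(w^2 - 3*w) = (w - 4)*(w - 3)*(w - 2)*(w)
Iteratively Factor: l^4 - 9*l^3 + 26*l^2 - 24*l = (l - 3)*(l^3 - 6*l^2 + 8*l) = l*(l - 3)*(l^2 - 6*l + 8) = l*(l - 3)*(l - 2)*(l - 4)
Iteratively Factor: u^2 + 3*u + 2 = (u + 1)*(u + 2)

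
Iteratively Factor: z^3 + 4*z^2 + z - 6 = (z - 1)*(z^2 + 5*z + 6) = (z - 1)*(z + 3)*(z + 2)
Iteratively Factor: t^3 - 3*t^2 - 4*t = (t + 1)*(t^2 - 4*t) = t*(t + 1)*(t - 4)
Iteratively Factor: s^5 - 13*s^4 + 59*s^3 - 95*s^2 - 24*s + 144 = (s + 1)*(s^4 - 14*s^3 + 73*s^2 - 168*s + 144) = (s - 4)*(s + 1)*(s^3 - 10*s^2 + 33*s - 36) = (s - 4)*(s - 3)*(s + 1)*(s^2 - 7*s + 12) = (s - 4)^2*(s - 3)*(s + 1)*(s - 3)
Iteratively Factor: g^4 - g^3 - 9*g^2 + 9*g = (g - 1)*(g^3 - 9*g) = (g - 3)*(g - 1)*(g^2 + 3*g) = g*(g - 3)*(g - 1)*(g + 3)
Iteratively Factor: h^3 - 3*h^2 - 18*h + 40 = (h + 4)*(h^2 - 7*h + 10) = (h - 5)*(h + 4)*(h - 2)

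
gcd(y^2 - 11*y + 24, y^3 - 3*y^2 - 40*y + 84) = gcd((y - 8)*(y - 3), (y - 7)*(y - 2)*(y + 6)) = 1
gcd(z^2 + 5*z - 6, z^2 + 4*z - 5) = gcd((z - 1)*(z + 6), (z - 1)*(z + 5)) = z - 1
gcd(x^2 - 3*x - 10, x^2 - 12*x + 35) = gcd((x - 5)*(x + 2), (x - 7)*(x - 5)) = x - 5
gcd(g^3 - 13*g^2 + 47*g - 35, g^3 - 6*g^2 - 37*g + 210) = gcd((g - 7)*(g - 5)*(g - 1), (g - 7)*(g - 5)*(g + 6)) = g^2 - 12*g + 35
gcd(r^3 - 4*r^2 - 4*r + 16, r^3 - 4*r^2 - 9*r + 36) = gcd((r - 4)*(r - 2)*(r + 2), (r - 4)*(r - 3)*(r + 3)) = r - 4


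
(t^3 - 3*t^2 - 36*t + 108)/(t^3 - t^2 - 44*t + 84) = (t^2 + 3*t - 18)/(t^2 + 5*t - 14)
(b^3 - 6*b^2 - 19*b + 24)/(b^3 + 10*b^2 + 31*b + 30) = (b^2 - 9*b + 8)/(b^2 + 7*b + 10)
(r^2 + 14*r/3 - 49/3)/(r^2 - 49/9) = 3*(r + 7)/(3*r + 7)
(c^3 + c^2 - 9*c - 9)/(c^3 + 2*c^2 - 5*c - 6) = (c - 3)/(c - 2)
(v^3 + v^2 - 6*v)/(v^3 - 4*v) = (v + 3)/(v + 2)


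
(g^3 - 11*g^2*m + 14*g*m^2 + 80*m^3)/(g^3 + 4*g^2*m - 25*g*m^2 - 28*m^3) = (g^3 - 11*g^2*m + 14*g*m^2 + 80*m^3)/(g^3 + 4*g^2*m - 25*g*m^2 - 28*m^3)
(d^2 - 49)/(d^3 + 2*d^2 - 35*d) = (d - 7)/(d*(d - 5))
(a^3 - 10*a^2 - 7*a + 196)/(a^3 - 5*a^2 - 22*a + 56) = (a - 7)/(a - 2)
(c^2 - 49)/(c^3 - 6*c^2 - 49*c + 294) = 1/(c - 6)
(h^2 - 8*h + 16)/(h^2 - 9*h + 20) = (h - 4)/(h - 5)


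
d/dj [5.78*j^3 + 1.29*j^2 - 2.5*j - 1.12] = 17.34*j^2 + 2.58*j - 2.5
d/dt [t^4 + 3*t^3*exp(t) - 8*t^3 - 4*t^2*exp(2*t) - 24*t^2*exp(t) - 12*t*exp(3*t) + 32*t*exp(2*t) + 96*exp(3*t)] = 3*t^3*exp(t) + 4*t^3 - 8*t^2*exp(2*t) - 15*t^2*exp(t) - 24*t^2 - 36*t*exp(3*t) + 56*t*exp(2*t) - 48*t*exp(t) + 276*exp(3*t) + 32*exp(2*t)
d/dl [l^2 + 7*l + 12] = 2*l + 7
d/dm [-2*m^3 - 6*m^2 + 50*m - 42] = -6*m^2 - 12*m + 50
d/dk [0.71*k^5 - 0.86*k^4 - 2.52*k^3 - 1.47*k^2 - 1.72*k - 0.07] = 3.55*k^4 - 3.44*k^3 - 7.56*k^2 - 2.94*k - 1.72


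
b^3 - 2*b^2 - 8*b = b*(b - 4)*(b + 2)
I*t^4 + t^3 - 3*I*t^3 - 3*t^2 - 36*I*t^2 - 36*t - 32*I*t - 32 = (t - 8)*(t + 4)*(t - I)*(I*t + I)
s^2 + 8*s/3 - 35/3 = (s - 7/3)*(s + 5)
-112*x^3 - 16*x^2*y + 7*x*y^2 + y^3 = (-4*x + y)*(4*x + y)*(7*x + y)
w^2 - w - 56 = (w - 8)*(w + 7)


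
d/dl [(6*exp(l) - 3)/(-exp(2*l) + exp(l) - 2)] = 3*((2*exp(l) - 1)^2 - 2*exp(2*l) + 2*exp(l) - 4)*exp(l)/(exp(2*l) - exp(l) + 2)^2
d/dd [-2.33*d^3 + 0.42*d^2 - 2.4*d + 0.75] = -6.99*d^2 + 0.84*d - 2.4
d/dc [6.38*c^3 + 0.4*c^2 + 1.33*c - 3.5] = 19.14*c^2 + 0.8*c + 1.33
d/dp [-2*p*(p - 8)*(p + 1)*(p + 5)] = -8*p^3 + 12*p^2 + 172*p + 80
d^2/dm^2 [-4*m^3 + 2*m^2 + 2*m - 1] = 4 - 24*m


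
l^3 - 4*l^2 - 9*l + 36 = (l - 4)*(l - 3)*(l + 3)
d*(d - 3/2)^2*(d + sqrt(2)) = d^4 - 3*d^3 + sqrt(2)*d^3 - 3*sqrt(2)*d^2 + 9*d^2/4 + 9*sqrt(2)*d/4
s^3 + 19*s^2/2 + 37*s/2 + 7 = (s + 1/2)*(s + 2)*(s + 7)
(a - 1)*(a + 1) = a^2 - 1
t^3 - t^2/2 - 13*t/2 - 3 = (t - 3)*(t + 1/2)*(t + 2)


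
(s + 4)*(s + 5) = s^2 + 9*s + 20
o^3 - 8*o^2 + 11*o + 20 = (o - 5)*(o - 4)*(o + 1)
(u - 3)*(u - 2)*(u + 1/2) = u^3 - 9*u^2/2 + 7*u/2 + 3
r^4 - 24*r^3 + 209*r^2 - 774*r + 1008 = (r - 8)*(r - 7)*(r - 6)*(r - 3)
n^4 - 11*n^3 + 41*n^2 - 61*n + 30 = (n - 5)*(n - 3)*(n - 2)*(n - 1)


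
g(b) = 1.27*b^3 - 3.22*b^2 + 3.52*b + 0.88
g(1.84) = 4.37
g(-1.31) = -12.11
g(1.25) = 2.73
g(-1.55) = -17.04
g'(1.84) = 4.57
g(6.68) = 259.27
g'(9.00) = 254.17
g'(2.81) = 15.51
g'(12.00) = 474.88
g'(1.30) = 1.59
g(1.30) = 2.80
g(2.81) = 13.52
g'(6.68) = 130.51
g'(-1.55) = 22.66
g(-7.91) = -856.97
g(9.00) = 697.57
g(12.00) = 1774.00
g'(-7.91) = 292.84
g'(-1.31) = 18.49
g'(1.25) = 1.42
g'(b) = 3.81*b^2 - 6.44*b + 3.52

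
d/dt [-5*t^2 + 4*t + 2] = 4 - 10*t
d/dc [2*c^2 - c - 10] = 4*c - 1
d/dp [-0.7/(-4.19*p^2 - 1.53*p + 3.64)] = (-5.866*p - 1.071)/(4.19*p^2 + 1.53*p - 3.64)^2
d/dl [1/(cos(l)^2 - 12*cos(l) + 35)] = 2*(cos(l) - 6)*sin(l)/(cos(l)^2 - 12*cos(l) + 35)^2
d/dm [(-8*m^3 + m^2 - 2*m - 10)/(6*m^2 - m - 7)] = (-48*m^4 + 16*m^3 + 179*m^2 + 106*m + 4)/(36*m^4 - 12*m^3 - 83*m^2 + 14*m + 49)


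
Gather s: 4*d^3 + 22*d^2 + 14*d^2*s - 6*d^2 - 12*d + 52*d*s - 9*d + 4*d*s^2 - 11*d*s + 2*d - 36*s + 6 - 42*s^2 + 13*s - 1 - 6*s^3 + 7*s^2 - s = 4*d^3 + 16*d^2 - 19*d - 6*s^3 + s^2*(4*d - 35) + s*(14*d^2 + 41*d - 24) + 5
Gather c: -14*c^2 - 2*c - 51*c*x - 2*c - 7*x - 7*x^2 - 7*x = -14*c^2 + c*(-51*x - 4) - 7*x^2 - 14*x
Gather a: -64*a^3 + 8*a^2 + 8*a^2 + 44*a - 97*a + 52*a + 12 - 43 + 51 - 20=-64*a^3 + 16*a^2 - a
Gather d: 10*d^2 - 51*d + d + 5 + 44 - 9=10*d^2 - 50*d + 40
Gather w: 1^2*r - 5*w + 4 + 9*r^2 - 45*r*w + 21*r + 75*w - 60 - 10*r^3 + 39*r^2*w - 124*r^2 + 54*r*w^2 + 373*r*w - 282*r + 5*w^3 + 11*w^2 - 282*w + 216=-10*r^3 - 115*r^2 - 260*r + 5*w^3 + w^2*(54*r + 11) + w*(39*r^2 + 328*r - 212) + 160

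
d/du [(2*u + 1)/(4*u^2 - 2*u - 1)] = 8*u*(-u - 1)/(16*u^4 - 16*u^3 - 4*u^2 + 4*u + 1)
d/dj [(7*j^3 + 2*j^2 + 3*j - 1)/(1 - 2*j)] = (-28*j^3 + 17*j^2 + 4*j + 1)/(4*j^2 - 4*j + 1)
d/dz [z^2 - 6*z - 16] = 2*z - 6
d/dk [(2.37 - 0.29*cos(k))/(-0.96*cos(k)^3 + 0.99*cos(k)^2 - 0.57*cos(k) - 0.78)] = (0.5568*cos(k)^3 - 7.1127*cos(k)^2 + 4.6926*cos(k) - 1.5771)*sin(k)/(0.9216*cos(k)^6 - 1.9008*cos(k)^5 + 2.0745*cos(k)^4 + 0.369*cos(k)^3 - 1.2195*cos(k)^2 + 0.8892*cos(k) + 0.6084)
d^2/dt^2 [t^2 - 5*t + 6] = 2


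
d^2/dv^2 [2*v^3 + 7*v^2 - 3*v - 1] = 12*v + 14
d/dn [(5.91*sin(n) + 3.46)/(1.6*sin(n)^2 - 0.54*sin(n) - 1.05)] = (-11.072*sin(n) + 4.728*cos(2*n) - 9.0651)*cos(n)/(-1.6*sin(n)^2 + 0.54*sin(n) + 1.05)^2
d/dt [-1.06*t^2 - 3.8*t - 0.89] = -2.12*t - 3.8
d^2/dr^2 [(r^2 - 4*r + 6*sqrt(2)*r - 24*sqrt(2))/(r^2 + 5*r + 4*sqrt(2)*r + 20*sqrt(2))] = 2*(-9*r^3 + 2*sqrt(2)*r^3 - 132*sqrt(2)*r^2 - 1296*r - 120*sqrt(2)*r - 1928*sqrt(2) - 720)/(r^6 + 15*r^5 + 12*sqrt(2)*r^5 + 171*r^4 + 180*sqrt(2)*r^4 + 1028*sqrt(2)*r^3 + 1565*r^3 + 3420*sqrt(2)*r^2 + 7200*r^2 + 12000*r + 9600*sqrt(2)*r + 16000*sqrt(2))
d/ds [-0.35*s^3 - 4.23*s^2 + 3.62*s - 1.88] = -1.05*s^2 - 8.46*s + 3.62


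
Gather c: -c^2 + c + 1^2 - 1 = -c^2 + c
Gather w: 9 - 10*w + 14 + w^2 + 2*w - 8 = w^2 - 8*w + 15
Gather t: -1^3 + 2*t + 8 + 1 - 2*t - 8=0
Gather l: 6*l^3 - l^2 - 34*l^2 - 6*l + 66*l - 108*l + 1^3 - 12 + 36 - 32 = 6*l^3 - 35*l^2 - 48*l - 7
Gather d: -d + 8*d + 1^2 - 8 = 7*d - 7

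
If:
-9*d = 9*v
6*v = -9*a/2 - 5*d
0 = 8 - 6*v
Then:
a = -8/27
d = -4/3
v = 4/3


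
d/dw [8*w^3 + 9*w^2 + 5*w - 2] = 24*w^2 + 18*w + 5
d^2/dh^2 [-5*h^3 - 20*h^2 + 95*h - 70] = -30*h - 40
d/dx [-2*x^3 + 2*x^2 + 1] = 2*x*(2 - 3*x)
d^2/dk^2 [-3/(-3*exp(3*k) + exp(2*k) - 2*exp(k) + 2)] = 3*((-27*exp(2*k) + 4*exp(k) - 2)*(3*exp(3*k) - exp(2*k) + 2*exp(k) - 2) + 2*(9*exp(2*k) - 2*exp(k) + 2)^2*exp(k))*exp(k)/(3*exp(3*k) - exp(2*k) + 2*exp(k) - 2)^3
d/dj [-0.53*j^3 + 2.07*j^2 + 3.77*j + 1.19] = -1.59*j^2 + 4.14*j + 3.77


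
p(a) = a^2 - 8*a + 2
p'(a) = 2*a - 8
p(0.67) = -2.91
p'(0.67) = -6.66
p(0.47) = -1.54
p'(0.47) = -7.06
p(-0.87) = 9.72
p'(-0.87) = -9.74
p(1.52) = -7.85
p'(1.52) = -4.96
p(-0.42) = 5.54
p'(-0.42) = -8.84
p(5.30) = -12.31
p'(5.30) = 2.60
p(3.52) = -13.77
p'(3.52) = -0.96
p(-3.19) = 37.70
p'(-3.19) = -14.38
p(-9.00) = 155.00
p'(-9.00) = -26.00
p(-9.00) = 155.00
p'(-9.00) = -26.00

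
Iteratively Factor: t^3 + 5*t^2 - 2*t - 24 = (t - 2)*(t^2 + 7*t + 12) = (t - 2)*(t + 4)*(t + 3)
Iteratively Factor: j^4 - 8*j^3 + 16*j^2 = (j)*(j^3 - 8*j^2 + 16*j) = j^2*(j^2 - 8*j + 16) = j^2*(j - 4)*(j - 4)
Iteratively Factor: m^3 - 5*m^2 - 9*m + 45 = (m - 3)*(m^2 - 2*m - 15) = (m - 3)*(m + 3)*(m - 5)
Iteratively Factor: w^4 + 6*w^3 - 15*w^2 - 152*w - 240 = (w - 5)*(w^3 + 11*w^2 + 40*w + 48) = (w - 5)*(w + 3)*(w^2 + 8*w + 16) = (w - 5)*(w + 3)*(w + 4)*(w + 4)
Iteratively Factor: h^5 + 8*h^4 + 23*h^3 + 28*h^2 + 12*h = (h + 3)*(h^4 + 5*h^3 + 8*h^2 + 4*h) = (h + 2)*(h + 3)*(h^3 + 3*h^2 + 2*h) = (h + 1)*(h + 2)*(h + 3)*(h^2 + 2*h) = h*(h + 1)*(h + 2)*(h + 3)*(h + 2)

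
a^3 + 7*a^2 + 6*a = a*(a + 1)*(a + 6)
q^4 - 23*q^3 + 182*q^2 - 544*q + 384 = (q - 8)^2*(q - 6)*(q - 1)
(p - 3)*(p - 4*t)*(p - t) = p^3 - 5*p^2*t - 3*p^2 + 4*p*t^2 + 15*p*t - 12*t^2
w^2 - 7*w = w*(w - 7)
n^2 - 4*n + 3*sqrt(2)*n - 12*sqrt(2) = (n - 4)*(n + 3*sqrt(2))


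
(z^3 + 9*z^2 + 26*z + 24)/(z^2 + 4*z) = z + 5 + 6/z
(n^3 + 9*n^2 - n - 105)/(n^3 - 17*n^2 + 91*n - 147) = (n^2 + 12*n + 35)/(n^2 - 14*n + 49)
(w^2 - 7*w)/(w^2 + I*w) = (w - 7)/(w + I)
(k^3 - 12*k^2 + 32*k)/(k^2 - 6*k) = (k^2 - 12*k + 32)/(k - 6)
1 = 1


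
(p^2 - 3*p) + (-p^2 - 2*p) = -5*p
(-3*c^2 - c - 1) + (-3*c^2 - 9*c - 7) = -6*c^2 - 10*c - 8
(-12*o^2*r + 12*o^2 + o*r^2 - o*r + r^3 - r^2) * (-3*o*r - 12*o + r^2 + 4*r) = 36*o^3*r^2 + 108*o^3*r - 144*o^3 - 15*o^2*r^3 - 45*o^2*r^2 + 60*o^2*r - 2*o*r^4 - 6*o*r^3 + 8*o*r^2 + r^5 + 3*r^4 - 4*r^3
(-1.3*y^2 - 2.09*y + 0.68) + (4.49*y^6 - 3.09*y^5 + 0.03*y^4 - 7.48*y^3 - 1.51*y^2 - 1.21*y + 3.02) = 4.49*y^6 - 3.09*y^5 + 0.03*y^4 - 7.48*y^3 - 2.81*y^2 - 3.3*y + 3.7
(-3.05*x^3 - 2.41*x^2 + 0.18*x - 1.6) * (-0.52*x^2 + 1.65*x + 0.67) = 1.586*x^5 - 3.7793*x^4 - 6.1136*x^3 - 0.4857*x^2 - 2.5194*x - 1.072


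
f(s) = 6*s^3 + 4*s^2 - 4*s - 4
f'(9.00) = 1526.00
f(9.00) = 4658.00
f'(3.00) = 182.00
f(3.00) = 182.00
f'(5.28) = 540.05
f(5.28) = 969.58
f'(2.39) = 117.94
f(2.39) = 91.20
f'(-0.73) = -0.25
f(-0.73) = -1.28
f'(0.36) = 1.21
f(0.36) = -4.64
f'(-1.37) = 18.82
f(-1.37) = -6.44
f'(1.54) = 51.01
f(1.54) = 21.24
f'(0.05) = -3.56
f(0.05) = -4.19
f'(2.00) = 84.00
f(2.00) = 52.00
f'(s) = 18*s^2 + 8*s - 4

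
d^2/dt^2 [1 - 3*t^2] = -6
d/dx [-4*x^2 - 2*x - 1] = -8*x - 2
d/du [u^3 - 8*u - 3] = 3*u^2 - 8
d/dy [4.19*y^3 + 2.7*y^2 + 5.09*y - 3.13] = 12.57*y^2 + 5.4*y + 5.09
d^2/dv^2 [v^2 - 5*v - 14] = 2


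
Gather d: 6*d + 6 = 6*d + 6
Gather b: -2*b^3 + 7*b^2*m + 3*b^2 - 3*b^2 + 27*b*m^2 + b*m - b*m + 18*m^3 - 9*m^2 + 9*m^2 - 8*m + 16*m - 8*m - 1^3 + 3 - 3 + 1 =-2*b^3 + 7*b^2*m + 27*b*m^2 + 18*m^3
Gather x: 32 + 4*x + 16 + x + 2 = 5*x + 50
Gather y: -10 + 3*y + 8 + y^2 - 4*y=y^2 - y - 2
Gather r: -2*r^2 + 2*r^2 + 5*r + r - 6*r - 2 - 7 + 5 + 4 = 0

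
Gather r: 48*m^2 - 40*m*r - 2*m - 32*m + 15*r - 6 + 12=48*m^2 - 34*m + r*(15 - 40*m) + 6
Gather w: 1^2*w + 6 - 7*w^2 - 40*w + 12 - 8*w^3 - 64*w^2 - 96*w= -8*w^3 - 71*w^2 - 135*w + 18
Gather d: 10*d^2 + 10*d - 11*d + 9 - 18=10*d^2 - d - 9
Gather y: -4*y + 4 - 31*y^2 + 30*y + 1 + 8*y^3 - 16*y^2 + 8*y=8*y^3 - 47*y^2 + 34*y + 5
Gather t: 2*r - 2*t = 2*r - 2*t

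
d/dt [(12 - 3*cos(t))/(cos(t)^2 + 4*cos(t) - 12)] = 3*(sin(t)^2 + 8*cos(t) + 3)*sin(t)/(cos(t)^2 + 4*cos(t) - 12)^2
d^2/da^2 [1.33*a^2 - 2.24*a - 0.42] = 2.66000000000000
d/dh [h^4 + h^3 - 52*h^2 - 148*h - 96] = 4*h^3 + 3*h^2 - 104*h - 148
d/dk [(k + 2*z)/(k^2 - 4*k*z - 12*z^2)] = -1/(k^2 - 12*k*z + 36*z^2)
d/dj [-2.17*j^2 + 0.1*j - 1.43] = 0.1 - 4.34*j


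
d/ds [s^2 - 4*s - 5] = 2*s - 4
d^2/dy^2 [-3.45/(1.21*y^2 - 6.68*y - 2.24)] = (-10.10229*y^2 + 55.77132*y + 3.45*(2.42*y - 6.68)*(4.84*y - 13.36) + 18.70176)/(-1.21*y^2 + 6.68*y + 2.24)^3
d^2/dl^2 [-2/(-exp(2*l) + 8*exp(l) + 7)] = 8*((2 - exp(l))*(-exp(2*l) + 8*exp(l) + 7) - 2*(exp(l) - 4)^2*exp(l))*exp(l)/(-exp(2*l) + 8*exp(l) + 7)^3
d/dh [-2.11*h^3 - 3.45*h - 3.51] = -6.33*h^2 - 3.45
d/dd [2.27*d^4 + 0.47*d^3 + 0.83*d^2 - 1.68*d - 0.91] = 9.08*d^3 + 1.41*d^2 + 1.66*d - 1.68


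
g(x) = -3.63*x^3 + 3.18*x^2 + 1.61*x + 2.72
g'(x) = -10.89*x^2 + 6.36*x + 1.61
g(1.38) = 1.46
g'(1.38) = -10.35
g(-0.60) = 3.68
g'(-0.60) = -6.13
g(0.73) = 4.18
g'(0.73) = 0.45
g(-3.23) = 153.02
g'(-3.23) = -132.55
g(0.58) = 4.02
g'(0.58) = 1.64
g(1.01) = 3.85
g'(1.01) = -3.08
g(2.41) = -25.74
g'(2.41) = -46.31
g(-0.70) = 4.40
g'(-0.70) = -8.18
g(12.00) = -5792.68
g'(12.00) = -1490.23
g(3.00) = -61.84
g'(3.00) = -77.32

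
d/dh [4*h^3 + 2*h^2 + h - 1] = 12*h^2 + 4*h + 1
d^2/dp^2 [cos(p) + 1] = -cos(p)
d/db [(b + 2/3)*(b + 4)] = 2*b + 14/3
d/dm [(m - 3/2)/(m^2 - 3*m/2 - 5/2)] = (-4*m^2 + 12*m - 19)/(4*m^4 - 12*m^3 - 11*m^2 + 30*m + 25)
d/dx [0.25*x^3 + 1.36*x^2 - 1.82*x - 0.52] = 0.75*x^2 + 2.72*x - 1.82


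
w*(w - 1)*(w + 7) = w^3 + 6*w^2 - 7*w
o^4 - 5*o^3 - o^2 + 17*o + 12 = (o - 4)*(o - 3)*(o + 1)^2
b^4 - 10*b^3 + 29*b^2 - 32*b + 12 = (b - 6)*(b - 2)*(b - 1)^2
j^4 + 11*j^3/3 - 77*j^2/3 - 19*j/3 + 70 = (j - 3)*(j - 2)*(j + 5/3)*(j + 7)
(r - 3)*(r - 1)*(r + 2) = r^3 - 2*r^2 - 5*r + 6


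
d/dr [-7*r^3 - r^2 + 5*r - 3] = -21*r^2 - 2*r + 5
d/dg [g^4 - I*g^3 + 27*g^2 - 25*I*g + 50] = 4*g^3 - 3*I*g^2 + 54*g - 25*I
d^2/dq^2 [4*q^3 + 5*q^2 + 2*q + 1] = 24*q + 10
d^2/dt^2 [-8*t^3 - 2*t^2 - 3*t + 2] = -48*t - 4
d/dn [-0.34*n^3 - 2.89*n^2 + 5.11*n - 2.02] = -1.02*n^2 - 5.78*n + 5.11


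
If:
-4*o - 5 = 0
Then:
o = -5/4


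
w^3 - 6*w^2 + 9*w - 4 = (w - 4)*(w - 1)^2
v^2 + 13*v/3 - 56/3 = (v - 8/3)*(v + 7)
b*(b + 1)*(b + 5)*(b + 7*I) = b^4 + 6*b^3 + 7*I*b^3 + 5*b^2 + 42*I*b^2 + 35*I*b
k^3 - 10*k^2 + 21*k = k*(k - 7)*(k - 3)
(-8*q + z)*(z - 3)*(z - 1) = -8*q*z^2 + 32*q*z - 24*q + z^3 - 4*z^2 + 3*z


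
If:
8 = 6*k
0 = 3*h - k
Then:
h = 4/9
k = 4/3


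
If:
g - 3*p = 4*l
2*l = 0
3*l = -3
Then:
No Solution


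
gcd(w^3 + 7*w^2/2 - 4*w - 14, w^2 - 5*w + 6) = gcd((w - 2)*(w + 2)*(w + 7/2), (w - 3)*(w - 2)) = w - 2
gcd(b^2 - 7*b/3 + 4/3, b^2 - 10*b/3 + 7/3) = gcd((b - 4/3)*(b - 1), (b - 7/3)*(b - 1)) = b - 1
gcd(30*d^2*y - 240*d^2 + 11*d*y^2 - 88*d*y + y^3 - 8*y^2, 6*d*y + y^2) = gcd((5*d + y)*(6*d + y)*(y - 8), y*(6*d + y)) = 6*d + y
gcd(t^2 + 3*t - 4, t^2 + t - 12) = t + 4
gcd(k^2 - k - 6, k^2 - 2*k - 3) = k - 3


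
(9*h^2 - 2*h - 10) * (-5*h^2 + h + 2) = -45*h^4 + 19*h^3 + 66*h^2 - 14*h - 20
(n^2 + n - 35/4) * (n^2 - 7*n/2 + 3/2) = n^4 - 5*n^3/2 - 43*n^2/4 + 257*n/8 - 105/8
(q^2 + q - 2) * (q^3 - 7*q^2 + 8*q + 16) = q^5 - 6*q^4 - q^3 + 38*q^2 - 32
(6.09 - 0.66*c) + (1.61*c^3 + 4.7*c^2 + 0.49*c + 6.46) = 1.61*c^3 + 4.7*c^2 - 0.17*c + 12.55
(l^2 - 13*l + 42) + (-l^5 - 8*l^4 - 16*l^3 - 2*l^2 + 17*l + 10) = -l^5 - 8*l^4 - 16*l^3 - l^2 + 4*l + 52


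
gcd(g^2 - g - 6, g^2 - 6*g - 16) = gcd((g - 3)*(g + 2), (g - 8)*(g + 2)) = g + 2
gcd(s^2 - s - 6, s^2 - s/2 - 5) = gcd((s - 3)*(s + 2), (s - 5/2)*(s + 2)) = s + 2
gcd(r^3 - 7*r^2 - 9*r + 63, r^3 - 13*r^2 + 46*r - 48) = r - 3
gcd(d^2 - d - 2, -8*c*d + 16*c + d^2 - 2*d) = d - 2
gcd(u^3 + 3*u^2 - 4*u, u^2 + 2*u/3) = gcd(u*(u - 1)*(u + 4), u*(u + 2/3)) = u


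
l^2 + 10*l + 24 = (l + 4)*(l + 6)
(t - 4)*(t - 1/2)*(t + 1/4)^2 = t^4 - 4*t^3 - 3*t^2/16 + 23*t/32 + 1/8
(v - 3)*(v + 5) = v^2 + 2*v - 15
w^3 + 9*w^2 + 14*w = w*(w + 2)*(w + 7)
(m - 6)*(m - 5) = m^2 - 11*m + 30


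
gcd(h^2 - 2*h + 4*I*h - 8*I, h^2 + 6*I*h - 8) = h + 4*I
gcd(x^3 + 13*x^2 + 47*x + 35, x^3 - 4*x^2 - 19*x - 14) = x + 1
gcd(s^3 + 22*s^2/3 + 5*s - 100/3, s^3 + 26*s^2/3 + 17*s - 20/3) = s^2 + 9*s + 20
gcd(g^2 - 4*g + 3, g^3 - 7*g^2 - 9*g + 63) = g - 3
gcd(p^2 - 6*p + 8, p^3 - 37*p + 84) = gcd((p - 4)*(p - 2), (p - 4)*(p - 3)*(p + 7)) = p - 4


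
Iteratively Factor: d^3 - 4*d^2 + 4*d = (d - 2)*(d^2 - 2*d) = d*(d - 2)*(d - 2)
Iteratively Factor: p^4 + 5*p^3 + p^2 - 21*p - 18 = (p + 3)*(p^3 + 2*p^2 - 5*p - 6) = (p + 1)*(p + 3)*(p^2 + p - 6) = (p + 1)*(p + 3)^2*(p - 2)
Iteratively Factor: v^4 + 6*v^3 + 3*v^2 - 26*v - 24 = (v + 1)*(v^3 + 5*v^2 - 2*v - 24) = (v + 1)*(v + 3)*(v^2 + 2*v - 8) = (v + 1)*(v + 3)*(v + 4)*(v - 2)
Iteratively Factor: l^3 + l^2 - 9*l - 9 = (l - 3)*(l^2 + 4*l + 3) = (l - 3)*(l + 3)*(l + 1)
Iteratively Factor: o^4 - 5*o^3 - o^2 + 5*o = (o + 1)*(o^3 - 6*o^2 + 5*o) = (o - 1)*(o + 1)*(o^2 - 5*o) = (o - 5)*(o - 1)*(o + 1)*(o)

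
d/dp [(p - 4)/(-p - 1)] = -5/(p + 1)^2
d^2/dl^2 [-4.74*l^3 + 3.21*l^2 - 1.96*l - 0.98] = 6.42 - 28.44*l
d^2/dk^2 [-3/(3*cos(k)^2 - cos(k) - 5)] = 3*(-36*sin(k)^4 + 79*sin(k)^2 - 25*cos(k)/4 + 9*cos(3*k)/4 - 11)/(3*sin(k)^2 + cos(k) + 2)^3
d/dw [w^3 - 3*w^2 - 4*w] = 3*w^2 - 6*w - 4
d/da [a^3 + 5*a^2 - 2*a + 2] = 3*a^2 + 10*a - 2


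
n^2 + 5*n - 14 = (n - 2)*(n + 7)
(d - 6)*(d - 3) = d^2 - 9*d + 18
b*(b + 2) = b^2 + 2*b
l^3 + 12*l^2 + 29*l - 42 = (l - 1)*(l + 6)*(l + 7)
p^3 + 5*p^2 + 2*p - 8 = (p - 1)*(p + 2)*(p + 4)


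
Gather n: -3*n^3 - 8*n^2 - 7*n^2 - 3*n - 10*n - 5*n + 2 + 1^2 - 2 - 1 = -3*n^3 - 15*n^2 - 18*n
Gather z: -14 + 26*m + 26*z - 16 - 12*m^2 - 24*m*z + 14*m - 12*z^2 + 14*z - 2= -12*m^2 + 40*m - 12*z^2 + z*(40 - 24*m) - 32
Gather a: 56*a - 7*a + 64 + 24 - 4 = 49*a + 84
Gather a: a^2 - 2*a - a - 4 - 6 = a^2 - 3*a - 10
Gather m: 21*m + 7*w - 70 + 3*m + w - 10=24*m + 8*w - 80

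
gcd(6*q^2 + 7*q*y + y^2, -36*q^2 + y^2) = 6*q + y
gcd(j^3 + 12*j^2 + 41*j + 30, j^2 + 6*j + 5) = j^2 + 6*j + 5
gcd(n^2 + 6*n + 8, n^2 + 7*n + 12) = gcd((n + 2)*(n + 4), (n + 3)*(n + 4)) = n + 4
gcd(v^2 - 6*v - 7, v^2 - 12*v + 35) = v - 7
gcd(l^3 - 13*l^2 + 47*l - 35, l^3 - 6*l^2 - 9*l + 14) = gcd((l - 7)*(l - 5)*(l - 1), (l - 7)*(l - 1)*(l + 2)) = l^2 - 8*l + 7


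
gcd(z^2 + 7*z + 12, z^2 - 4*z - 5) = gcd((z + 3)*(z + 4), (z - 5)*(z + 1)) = 1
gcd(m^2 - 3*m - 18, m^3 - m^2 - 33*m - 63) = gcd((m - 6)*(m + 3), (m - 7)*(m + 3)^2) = m + 3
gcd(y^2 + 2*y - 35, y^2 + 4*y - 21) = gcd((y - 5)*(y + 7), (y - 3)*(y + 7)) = y + 7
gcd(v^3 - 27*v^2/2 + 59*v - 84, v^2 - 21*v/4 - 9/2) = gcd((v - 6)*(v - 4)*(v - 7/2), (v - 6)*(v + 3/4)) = v - 6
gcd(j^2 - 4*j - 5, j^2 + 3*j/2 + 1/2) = j + 1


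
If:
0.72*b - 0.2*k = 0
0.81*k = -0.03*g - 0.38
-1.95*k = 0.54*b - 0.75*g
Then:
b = -0.12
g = -1.19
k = -0.43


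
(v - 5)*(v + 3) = v^2 - 2*v - 15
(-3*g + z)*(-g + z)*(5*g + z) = 15*g^3 - 17*g^2*z + g*z^2 + z^3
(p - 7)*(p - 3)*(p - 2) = p^3 - 12*p^2 + 41*p - 42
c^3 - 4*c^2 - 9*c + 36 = (c - 4)*(c - 3)*(c + 3)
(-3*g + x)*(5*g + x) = -15*g^2 + 2*g*x + x^2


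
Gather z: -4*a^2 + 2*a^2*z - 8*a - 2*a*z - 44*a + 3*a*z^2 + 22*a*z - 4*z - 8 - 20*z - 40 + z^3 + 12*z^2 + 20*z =-4*a^2 - 52*a + z^3 + z^2*(3*a + 12) + z*(2*a^2 + 20*a - 4) - 48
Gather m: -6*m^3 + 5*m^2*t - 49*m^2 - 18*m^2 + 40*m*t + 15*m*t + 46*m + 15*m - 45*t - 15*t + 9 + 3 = -6*m^3 + m^2*(5*t - 67) + m*(55*t + 61) - 60*t + 12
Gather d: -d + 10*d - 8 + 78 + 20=9*d + 90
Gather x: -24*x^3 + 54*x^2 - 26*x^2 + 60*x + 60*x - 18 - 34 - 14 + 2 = -24*x^3 + 28*x^2 + 120*x - 64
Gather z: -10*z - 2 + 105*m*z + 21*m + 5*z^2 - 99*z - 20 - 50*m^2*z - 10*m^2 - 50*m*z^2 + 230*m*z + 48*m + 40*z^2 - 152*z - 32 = -10*m^2 + 69*m + z^2*(45 - 50*m) + z*(-50*m^2 + 335*m - 261) - 54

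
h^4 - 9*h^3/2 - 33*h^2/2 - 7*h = h*(h - 7)*(h + 1/2)*(h + 2)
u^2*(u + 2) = u^3 + 2*u^2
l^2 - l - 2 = (l - 2)*(l + 1)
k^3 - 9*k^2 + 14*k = k*(k - 7)*(k - 2)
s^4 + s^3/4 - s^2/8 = s^2*(s - 1/4)*(s + 1/2)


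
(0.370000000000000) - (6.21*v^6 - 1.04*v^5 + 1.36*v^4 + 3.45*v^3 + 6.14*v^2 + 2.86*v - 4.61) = -6.21*v^6 + 1.04*v^5 - 1.36*v^4 - 3.45*v^3 - 6.14*v^2 - 2.86*v + 4.98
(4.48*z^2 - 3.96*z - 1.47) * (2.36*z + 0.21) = 10.5728*z^3 - 8.4048*z^2 - 4.3008*z - 0.3087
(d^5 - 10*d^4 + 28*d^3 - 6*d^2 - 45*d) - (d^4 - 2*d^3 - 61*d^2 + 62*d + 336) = d^5 - 11*d^4 + 30*d^3 + 55*d^2 - 107*d - 336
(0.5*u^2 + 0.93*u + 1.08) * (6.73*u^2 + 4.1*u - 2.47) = 3.365*u^4 + 8.3089*u^3 + 9.8464*u^2 + 2.1309*u - 2.6676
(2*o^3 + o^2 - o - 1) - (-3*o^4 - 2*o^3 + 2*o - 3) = 3*o^4 + 4*o^3 + o^2 - 3*o + 2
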